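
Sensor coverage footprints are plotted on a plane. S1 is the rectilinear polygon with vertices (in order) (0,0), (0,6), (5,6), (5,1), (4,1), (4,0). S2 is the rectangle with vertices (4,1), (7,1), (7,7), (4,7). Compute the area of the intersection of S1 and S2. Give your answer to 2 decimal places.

The intersection is the polygon with vertices (5,6), (5,1), (4,1), (4,6).
By the shoelace formula its area is 5.00.

5.00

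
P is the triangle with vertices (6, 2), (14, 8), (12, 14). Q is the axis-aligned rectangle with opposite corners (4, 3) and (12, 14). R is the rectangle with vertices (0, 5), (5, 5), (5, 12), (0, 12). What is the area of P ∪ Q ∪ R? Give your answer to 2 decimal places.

By inclusion–exclusion:
Individual areas: |P| = 30, |Q| = 88, |R| = 35.
|P∩Q| = 22.0833.
|P∩R| = 0.
|Q∩R|: x∈[4,5], y∈[5,12] → 1·7 = 7.
|P∩Q∩R| = 0.
|P ∪ Q ∪ R| = 153 − 29.0833 + 0 = 123.92.

123.92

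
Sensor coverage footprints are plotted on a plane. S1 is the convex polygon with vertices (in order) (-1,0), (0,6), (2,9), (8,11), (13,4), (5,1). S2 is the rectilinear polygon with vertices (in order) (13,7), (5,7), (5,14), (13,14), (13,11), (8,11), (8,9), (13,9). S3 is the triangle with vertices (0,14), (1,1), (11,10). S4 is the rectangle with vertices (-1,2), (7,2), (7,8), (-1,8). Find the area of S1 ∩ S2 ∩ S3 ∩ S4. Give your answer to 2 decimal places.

2.00

The intersection is the polygon with vertices (5,7), (5,8), (7,8), (7,7).
By the shoelace formula its area is 2.00.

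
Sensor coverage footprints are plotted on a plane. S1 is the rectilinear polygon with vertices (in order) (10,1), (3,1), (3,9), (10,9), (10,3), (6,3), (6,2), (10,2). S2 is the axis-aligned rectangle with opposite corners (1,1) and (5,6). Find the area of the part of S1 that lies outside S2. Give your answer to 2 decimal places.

42.00

|S1| = 52, |S1∩S2| = 10.
|S1 ∖ S2| = |S1| − |S1∩S2| = 52 − 10 = 42.00.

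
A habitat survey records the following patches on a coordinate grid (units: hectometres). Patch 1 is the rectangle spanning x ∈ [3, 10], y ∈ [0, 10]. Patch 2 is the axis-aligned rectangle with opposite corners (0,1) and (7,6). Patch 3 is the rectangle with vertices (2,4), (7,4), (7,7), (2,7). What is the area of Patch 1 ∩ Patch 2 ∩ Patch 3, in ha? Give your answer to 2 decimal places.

The intersection is the polygon with vertices (7,6), (7,4), (3,4), (3,6).
By the shoelace formula its area is 8.00.

8.00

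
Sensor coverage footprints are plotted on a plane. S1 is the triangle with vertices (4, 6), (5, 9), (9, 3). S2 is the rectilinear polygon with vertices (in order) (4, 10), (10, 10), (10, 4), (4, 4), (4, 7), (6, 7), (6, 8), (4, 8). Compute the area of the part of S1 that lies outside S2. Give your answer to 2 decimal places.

|S1| = 9, |S1∩S2| = 7.0833.
|S1 ∖ S2| = |S1| − |S1∩S2| = 9 − 7.0833 = 1.92.

1.92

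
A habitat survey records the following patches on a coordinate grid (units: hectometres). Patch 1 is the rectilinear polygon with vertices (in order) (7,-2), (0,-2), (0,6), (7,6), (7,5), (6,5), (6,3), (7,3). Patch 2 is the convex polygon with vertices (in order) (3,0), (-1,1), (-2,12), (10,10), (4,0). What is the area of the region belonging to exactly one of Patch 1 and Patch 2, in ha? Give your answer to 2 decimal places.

82.42

|Patch 1| = 54, |Patch 2| = 93.5, |Patch 1∩Patch 2| = 32.5417.
|Patch 1 △ Patch 2| = |Patch 1| + |Patch 2| − 2·|Patch 1∩Patch 2| = 54 + 93.5 − 65.0833 = 82.42.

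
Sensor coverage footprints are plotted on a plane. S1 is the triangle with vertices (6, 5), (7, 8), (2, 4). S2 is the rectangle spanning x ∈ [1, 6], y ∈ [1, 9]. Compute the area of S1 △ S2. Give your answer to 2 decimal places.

|S1| = 5.5, |S2| = 40, |S1∩S2| = 4.4.
|S1 △ S2| = |S1| + |S2| − 2·|S1∩S2| = 5.5 + 40 − 8.8 = 36.70.

36.70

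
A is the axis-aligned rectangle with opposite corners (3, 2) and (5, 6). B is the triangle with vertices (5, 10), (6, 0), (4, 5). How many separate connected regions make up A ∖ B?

1

A ∖ B is a single connected region.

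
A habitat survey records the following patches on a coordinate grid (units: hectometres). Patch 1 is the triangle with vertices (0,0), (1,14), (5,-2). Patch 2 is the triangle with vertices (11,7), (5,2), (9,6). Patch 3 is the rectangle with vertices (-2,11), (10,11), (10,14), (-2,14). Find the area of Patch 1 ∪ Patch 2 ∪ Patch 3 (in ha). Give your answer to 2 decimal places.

By inclusion–exclusion:
Individual areas: |Patch 1| = 36, |Patch 2| = 2, |Patch 3| = 36.
|Patch 1∩Patch 2| = 0.
|Patch 1∩Patch 3| = 1.4464.
|Patch 2∩Patch 3| = 0.
|Patch 1∩Patch 2∩Patch 3| = 0.
|Patch 1 ∪ Patch 2 ∪ Patch 3| = 74 − 1.4464 + 0 = 72.55.

72.55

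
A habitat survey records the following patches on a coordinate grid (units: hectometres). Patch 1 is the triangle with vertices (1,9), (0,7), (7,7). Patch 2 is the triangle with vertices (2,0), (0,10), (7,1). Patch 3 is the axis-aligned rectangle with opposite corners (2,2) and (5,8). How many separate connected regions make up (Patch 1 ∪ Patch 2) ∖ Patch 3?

2

(Patch 1 ∪ Patch 2) ∖ Patch 3 splits into 2 disjoint pieces (area 17.1981, area 0.6667).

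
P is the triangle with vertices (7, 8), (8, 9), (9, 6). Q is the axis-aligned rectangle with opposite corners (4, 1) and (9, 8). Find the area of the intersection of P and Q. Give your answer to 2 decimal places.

The intersection is the polygon with vertices (9,6), (7,8), (8.333,8).
By the shoelace formula its area is 1.33.

1.33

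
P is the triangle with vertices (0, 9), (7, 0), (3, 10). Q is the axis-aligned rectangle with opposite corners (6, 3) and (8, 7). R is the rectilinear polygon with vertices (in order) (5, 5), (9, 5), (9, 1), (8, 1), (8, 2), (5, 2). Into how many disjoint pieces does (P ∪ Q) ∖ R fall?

(P ∪ Q) ∖ R splits into 3 disjoint pieces (area 14.5714, area 0.7556, area 4).

3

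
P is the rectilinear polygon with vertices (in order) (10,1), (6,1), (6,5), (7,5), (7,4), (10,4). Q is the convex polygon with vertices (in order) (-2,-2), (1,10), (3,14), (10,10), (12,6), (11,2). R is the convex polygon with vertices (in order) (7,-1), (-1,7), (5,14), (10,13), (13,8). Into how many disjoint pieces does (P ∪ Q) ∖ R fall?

(P ∪ Q) ∖ R splits into 3 disjoint pieces (area 28.2353, area 4.6446, area 6.2015).

3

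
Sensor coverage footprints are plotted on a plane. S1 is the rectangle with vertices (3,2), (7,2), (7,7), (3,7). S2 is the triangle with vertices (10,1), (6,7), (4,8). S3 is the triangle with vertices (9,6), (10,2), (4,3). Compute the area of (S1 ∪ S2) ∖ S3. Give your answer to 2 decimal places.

|S1 ∪ S2| = 22.0714.
|(S1 ∪ S2) ∩ S3| = 4.7083.
|(S1 ∪ S2) ∖ S3| = 22.0714 − 4.7083 = 17.36.

17.36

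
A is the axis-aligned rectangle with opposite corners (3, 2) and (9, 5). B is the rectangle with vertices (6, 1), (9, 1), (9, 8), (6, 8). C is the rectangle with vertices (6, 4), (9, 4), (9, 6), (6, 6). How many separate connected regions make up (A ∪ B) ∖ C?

(A ∪ B) ∖ C splits into 2 disjoint pieces (area 18, area 6).

2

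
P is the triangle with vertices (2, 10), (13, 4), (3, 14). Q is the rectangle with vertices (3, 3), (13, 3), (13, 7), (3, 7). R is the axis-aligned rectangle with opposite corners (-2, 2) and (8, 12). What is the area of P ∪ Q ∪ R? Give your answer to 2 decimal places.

By inclusion–exclusion:
Individual areas: |P| = 25, |Q| = 40, |R| = 100.
|P∩Q| = 3.75.
|P∩R| = 16.8182.
|Q∩R|: x∈[3,8], y∈[3,7] → 5·4 = 20.
|P∩Q∩R| = 0.0682.
|P ∪ Q ∪ R| = 165 − 40.5682 + 0.0682 = 124.50.

124.50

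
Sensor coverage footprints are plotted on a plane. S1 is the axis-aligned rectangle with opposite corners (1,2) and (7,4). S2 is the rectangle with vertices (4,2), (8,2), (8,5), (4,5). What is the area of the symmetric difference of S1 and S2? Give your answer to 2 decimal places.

|S1∩S2|: x∈[4,7], y∈[2,4] → 3·2 = 6.
|S1 △ S2| = |S1| + |S2| − 2·|S1∩S2| = 12 + 12 − 12 = 12.00.

12.00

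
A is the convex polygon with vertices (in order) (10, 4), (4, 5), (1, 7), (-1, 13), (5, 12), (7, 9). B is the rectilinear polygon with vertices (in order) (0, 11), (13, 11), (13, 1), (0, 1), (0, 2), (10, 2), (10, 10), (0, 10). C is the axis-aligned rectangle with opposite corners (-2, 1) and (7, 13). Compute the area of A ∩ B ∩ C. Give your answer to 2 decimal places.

6.00

The intersection is the polygon with vertices (0,10), (0,11), (5.667,11), (6.333,10).
By the shoelace formula its area is 6.00.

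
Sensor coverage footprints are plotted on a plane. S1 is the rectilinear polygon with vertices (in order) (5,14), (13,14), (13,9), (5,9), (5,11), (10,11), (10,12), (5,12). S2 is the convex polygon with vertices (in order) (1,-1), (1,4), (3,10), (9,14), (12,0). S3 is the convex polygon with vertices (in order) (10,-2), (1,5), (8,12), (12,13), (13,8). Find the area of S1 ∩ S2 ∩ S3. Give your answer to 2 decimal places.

7.96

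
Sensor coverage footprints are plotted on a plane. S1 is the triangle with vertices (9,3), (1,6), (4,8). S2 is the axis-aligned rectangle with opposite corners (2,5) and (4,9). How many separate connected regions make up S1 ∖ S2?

S1 ∖ S2 splits into 2 disjoint pieces (area 7.8333, area 0.5208).

2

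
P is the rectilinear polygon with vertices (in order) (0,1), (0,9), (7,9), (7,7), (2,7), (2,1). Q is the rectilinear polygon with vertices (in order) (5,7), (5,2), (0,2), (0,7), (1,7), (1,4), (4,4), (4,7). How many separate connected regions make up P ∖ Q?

P ∖ Q splits into 2 disjoint pieces (area 2, area 17).

2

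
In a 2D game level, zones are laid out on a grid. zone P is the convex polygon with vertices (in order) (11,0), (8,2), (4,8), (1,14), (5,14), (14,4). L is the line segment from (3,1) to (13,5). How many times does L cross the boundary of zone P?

The segment meets the boundary at (7.474,2.789).

1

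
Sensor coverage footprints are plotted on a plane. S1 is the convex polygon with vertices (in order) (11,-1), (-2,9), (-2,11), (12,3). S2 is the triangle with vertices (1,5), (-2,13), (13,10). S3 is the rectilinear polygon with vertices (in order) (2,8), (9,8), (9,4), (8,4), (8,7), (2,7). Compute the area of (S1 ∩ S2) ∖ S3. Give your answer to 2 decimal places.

|S1 ∩ S2| = 11.7153.
|(S1 ∩ S2) ∩ S3| = 2.125.
|(S1 ∩ S2) ∖ S3| = 11.7153 − 2.125 = 9.59.

9.59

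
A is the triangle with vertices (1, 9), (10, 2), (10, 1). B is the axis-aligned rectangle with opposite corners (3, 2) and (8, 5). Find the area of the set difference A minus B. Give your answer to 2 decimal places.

|A| = 4.5, |A∩B| = 1.4365.
|A ∖ B| = |A| − |A∩B| = 4.5 − 1.4365 = 3.06.

3.06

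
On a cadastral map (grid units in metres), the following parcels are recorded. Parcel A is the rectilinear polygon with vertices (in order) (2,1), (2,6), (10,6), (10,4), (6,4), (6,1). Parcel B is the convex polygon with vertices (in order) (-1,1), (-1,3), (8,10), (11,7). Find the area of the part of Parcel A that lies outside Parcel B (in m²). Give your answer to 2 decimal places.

|Parcel A| = 28, |Parcel A∩Parcel B| = 11.9643.
|Parcel A ∖ Parcel B| = |Parcel A| − |Parcel A∩Parcel B| = 28 − 11.9643 = 16.04.

16.04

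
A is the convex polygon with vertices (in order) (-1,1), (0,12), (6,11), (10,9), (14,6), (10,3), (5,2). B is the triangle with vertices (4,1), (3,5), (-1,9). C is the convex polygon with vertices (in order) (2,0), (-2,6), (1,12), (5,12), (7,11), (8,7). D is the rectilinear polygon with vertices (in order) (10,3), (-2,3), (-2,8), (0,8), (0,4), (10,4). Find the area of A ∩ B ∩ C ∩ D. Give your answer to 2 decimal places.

1.05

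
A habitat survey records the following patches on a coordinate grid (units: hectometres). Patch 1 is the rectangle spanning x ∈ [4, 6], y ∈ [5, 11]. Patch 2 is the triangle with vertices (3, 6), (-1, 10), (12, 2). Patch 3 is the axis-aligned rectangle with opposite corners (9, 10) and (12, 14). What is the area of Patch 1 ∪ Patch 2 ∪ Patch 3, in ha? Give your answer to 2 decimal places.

31.73

By inclusion–exclusion:
Individual areas: |Patch 1| = 12, |Patch 2| = 10, |Patch 3| = 12.
|Patch 1∩Patch 2| = 2.2682.
|Patch 1∩Patch 3| = 0 (no overlap).
|Patch 2∩Patch 3| = 0.
|Patch 1∩Patch 2∩Patch 3| = 0.
|Patch 1 ∪ Patch 2 ∪ Patch 3| = 34 − 2.2682 + 0 = 31.73.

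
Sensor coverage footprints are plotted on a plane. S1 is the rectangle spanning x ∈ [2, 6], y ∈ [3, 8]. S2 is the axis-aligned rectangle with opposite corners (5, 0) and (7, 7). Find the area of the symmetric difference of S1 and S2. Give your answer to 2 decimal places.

26.00

|S1∩S2|: x∈[5,6], y∈[3,7] → 1·4 = 4.
|S1 △ S2| = |S1| + |S2| − 2·|S1∩S2| = 20 + 14 − 8 = 26.00.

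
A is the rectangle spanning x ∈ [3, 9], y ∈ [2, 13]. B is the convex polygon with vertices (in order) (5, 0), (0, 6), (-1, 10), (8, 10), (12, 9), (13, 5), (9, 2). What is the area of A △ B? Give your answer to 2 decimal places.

|A| = 66, |B| = 94, |A∩B| = 47.8083.
|A △ B| = |A| + |B| − 2·|A∩B| = 66 + 94 − 95.6167 = 64.38.

64.38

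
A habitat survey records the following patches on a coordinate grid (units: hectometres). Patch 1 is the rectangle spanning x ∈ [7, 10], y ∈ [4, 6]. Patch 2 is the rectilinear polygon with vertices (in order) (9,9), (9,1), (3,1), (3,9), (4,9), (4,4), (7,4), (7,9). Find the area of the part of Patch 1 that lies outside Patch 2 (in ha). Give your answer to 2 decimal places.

2.00

|Patch 1| = 6, |Patch 1∩Patch 2| = 4.
|Patch 1 ∖ Patch 2| = |Patch 1| − |Patch 1∩Patch 2| = 6 − 4 = 2.00.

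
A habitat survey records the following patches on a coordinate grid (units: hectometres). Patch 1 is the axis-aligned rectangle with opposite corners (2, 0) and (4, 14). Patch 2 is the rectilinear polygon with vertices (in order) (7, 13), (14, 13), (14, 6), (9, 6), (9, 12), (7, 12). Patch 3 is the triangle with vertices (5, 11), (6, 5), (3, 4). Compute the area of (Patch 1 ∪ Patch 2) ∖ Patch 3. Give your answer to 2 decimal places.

|Patch 1 ∪ Patch 2| = 65.
|(Patch 1 ∪ Patch 2) ∩ Patch 3| = 1.5833.
|(Patch 1 ∪ Patch 2) ∖ Patch 3| = 65 − 1.5833 = 63.42.

63.42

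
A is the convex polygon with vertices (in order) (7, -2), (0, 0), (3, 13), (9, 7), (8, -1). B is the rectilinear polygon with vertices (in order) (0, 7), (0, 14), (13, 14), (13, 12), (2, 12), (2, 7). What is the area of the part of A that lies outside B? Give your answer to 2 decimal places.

84.06

|A| = 85, |A∩B| = 0.9359.
|A ∖ B| = |A| − |A∩B| = 85 − 0.9359 = 84.06.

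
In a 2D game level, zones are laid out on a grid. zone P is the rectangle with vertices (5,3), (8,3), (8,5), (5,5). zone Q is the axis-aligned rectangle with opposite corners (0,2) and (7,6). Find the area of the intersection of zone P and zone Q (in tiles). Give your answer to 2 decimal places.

4.00

|zone P∩zone Q|: x∈[5,7], y∈[3,5] → 2·2 = 4.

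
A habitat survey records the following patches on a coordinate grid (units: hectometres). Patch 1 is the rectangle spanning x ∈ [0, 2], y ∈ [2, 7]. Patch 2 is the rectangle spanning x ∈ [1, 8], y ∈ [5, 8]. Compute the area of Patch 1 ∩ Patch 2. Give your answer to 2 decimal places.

2.00

|Patch 1∩Patch 2|: x∈[1,2], y∈[5,7] → 1·2 = 2.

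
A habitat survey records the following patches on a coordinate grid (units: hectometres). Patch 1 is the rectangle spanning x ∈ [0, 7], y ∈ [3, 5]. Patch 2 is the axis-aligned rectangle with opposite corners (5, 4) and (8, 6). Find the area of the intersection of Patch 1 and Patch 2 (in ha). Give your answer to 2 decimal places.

2.00

|Patch 1∩Patch 2|: x∈[5,7], y∈[4,5] → 2·1 = 2.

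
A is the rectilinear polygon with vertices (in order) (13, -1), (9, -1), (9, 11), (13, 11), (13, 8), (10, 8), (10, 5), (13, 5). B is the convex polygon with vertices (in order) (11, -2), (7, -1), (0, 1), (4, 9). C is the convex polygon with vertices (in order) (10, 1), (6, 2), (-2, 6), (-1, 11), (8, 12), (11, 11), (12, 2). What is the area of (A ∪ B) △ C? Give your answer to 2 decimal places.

|A ∪ B| = 88.039.
|(A ∪ B) ∩ C| = 42.5615.
|(A ∪ B) △ C| = 88.039 + 112 − 85.123 = 114.92.

114.92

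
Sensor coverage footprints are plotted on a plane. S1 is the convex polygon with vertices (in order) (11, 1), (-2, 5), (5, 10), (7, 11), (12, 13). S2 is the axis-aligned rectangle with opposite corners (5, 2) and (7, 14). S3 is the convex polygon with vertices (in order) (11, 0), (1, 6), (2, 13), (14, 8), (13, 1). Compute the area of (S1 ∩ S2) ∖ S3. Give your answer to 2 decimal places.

0.93

|S1 ∩ S2| = 15.9231.
|(S1 ∩ S2) ∩ S3| = 14.9962.
|(S1 ∩ S2) ∖ S3| = 15.9231 − 14.9962 = 0.93.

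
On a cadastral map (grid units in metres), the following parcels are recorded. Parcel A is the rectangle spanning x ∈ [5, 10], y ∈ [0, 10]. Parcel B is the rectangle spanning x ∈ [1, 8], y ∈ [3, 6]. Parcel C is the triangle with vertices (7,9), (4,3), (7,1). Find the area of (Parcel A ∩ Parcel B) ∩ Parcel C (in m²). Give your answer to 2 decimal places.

5.75

The region (Parcel A ∩ Parcel B) ∩ Parcel C is the polygon with vertices (7,6), (7,3), (5,3), (5,5), (5.5,6).
By the shoelace formula its area is 5.75.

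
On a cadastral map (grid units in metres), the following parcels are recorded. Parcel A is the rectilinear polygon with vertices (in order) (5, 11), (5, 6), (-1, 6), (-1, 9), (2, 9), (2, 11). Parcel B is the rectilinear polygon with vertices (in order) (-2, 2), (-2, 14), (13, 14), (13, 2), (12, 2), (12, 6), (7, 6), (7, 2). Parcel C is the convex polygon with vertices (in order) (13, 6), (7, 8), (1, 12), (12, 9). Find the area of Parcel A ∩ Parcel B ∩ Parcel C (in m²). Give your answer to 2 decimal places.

The intersection is the polygon with vertices (4.667,11), (5,10.909), (5,9.333), (2.5,11).
By the shoelace formula its area is 2.07.

2.07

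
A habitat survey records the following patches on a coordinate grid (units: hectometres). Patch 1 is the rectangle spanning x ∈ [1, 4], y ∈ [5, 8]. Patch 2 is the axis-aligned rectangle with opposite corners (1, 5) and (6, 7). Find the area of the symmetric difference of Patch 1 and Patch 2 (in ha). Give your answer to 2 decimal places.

|Patch 1∩Patch 2|: x∈[1,4], y∈[5,7] → 3·2 = 6.
|Patch 1 △ Patch 2| = |Patch 1| + |Patch 2| − 2·|Patch 1∩Patch 2| = 9 + 10 − 12 = 7.00.

7.00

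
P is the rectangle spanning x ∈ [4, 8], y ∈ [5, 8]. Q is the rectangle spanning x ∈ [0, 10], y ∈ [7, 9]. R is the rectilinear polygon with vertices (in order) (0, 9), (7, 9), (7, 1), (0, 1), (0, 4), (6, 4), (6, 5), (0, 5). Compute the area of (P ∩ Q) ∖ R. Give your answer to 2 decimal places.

1.00

|P ∩ Q| = 4.
|(P ∩ Q) ∩ R| = 3.
|(P ∩ Q) ∖ R| = 4 − 3 = 1.00.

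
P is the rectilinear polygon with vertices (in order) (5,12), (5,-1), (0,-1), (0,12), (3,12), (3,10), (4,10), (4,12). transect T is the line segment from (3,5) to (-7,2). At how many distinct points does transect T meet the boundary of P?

1

The segment meets the boundary at (0,4.1).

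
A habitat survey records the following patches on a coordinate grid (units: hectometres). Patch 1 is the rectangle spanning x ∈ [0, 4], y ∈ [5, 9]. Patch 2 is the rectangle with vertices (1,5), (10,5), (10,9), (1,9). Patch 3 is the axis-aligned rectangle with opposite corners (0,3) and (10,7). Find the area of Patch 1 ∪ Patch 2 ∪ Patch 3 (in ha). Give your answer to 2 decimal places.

60.00

By inclusion–exclusion:
Individual areas: |Patch 1| = 16, |Patch 2| = 36, |Patch 3| = 40.
|Patch 1∩Patch 2|: x∈[1,4], y∈[5,9] → 3·4 = 12.
|Patch 1∩Patch 3|: x∈[0,4], y∈[5,7] → 4·2 = 8.
|Patch 2∩Patch 3|: x∈[1,10], y∈[5,7] → 9·2 = 18.
|Patch 1∩Patch 2∩Patch 3| = 6.
|Patch 1 ∪ Patch 2 ∪ Patch 3| = 92 − 38 + 6 = 60.00.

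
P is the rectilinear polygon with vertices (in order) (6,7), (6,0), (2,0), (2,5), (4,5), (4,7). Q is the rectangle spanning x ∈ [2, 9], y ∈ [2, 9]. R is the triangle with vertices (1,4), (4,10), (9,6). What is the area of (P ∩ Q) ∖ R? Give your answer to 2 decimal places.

|P ∩ Q| = 16.
|(P ∩ Q) ∩ R| = 5.
|(P ∩ Q) ∖ R| = 16 − 5 = 11.00.

11.00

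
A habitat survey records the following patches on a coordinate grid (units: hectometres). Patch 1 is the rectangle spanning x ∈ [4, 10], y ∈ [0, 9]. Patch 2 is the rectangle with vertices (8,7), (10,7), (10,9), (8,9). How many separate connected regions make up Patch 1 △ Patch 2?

Patch 1 △ Patch 2 is a single connected region.

1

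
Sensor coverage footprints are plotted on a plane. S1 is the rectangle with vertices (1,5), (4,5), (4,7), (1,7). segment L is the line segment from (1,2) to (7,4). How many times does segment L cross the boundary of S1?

0

The segment lies entirely outside S1 and never meets its boundary.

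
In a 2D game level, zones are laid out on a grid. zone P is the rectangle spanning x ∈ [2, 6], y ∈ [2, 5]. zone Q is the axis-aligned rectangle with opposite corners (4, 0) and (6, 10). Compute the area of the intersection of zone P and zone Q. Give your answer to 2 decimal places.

6.00

|zone P∩zone Q|: x∈[4,6], y∈[2,5] → 2·3 = 6.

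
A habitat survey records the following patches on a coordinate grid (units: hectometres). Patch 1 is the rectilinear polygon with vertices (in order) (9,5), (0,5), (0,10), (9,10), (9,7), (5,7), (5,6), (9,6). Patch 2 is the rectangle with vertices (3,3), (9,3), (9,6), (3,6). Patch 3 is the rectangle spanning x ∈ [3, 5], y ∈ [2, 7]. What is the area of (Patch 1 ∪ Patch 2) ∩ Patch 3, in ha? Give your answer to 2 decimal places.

The region (Patch 1 ∪ Patch 2) ∩ Patch 3 is the polygon with vertices (5,6), (5,3), (3,3), (3,5), (3,7), (5,7).
By the shoelace formula its area is 8.00.

8.00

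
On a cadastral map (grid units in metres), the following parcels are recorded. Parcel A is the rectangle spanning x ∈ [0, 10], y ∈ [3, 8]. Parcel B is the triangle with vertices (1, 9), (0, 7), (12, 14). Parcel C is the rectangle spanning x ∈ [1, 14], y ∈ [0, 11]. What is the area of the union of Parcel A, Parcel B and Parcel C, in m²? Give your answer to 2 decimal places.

150.44

By inclusion–exclusion:
Individual areas: |Parcel A| = 50, |Parcel B| = 8.5, |Parcel C| = 143.
|Parcel A∩Parcel B| = 0.6071.
|Parcel A∩Parcel C|: x∈[1,10], y∈[3,8] → 9·5 = 45.
|Parcel B∩Parcel C| = 5.606.
|Parcel A∩Parcel B∩Parcel C| = 0.1488.
|Parcel A ∪ Parcel B ∪ Parcel C| = 201.5 − 51.2131 + 0.1488 = 150.44.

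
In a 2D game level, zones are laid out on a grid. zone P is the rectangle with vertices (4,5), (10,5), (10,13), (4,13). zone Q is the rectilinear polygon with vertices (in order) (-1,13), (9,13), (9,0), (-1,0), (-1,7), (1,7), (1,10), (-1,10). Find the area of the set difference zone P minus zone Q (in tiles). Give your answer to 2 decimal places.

|zone P| = 48, |zone P∩zone Q| = 40.
|zone P ∖ zone Q| = |zone P| − |zone P∩zone Q| = 48 − 40 = 8.00.

8.00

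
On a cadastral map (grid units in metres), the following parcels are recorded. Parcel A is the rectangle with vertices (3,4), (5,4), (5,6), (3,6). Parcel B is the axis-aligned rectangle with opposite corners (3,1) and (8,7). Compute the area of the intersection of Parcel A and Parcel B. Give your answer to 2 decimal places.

|Parcel A∩Parcel B|: x∈[3,5], y∈[4,6] → 2·2 = 4.

4.00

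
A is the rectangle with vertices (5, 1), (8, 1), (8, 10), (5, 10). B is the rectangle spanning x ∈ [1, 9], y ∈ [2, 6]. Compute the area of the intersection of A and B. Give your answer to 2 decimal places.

12.00

|A∩B|: x∈[5,8], y∈[2,6] → 3·4 = 12.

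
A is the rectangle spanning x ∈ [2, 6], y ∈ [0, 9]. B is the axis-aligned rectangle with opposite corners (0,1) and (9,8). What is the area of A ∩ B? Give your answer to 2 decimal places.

28.00

|A∩B|: x∈[2,6], y∈[1,8] → 4·7 = 28.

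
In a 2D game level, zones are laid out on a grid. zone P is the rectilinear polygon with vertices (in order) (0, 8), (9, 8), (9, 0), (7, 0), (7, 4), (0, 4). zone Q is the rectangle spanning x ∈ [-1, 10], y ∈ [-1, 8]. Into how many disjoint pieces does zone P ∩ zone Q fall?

1

zone P ∩ zone Q is a single connected region.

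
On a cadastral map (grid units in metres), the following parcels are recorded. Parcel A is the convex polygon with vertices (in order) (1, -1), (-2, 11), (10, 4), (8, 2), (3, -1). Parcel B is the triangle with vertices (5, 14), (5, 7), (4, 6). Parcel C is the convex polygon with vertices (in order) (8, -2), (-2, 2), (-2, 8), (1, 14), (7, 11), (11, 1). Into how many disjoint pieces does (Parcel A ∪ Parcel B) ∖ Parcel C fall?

(Parcel A ∪ Parcel B) ∖ Parcel C splits into 4 disjoint pieces (area 0.9919, area 0.2353, area 0.0295, area 3.75).

4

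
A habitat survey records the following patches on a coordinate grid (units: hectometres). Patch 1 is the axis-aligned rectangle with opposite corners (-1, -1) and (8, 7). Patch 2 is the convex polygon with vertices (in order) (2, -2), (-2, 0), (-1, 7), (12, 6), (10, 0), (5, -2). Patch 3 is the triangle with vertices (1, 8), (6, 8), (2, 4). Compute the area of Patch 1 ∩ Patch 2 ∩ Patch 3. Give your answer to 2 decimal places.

4.54

The intersection is the polygon with vertices (4.571,6.571), (2,4), (1.294,6.824).
By the shoelace formula its area is 4.54.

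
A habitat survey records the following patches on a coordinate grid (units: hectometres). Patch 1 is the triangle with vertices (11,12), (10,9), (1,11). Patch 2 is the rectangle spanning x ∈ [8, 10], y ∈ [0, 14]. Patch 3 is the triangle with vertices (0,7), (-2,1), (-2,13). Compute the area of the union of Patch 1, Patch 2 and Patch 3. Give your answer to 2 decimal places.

By inclusion–exclusion:
Individual areas: |Patch 1| = 14.5, |Patch 2| = 28, |Patch 3| = 12.
|Patch 1∩Patch 2| = 5.1556.
|Patch 1∩Patch 3| = 0.
|Patch 2∩Patch 3| = 0.
|Patch 1∩Patch 2∩Patch 3| = 0.
|Patch 1 ∪ Patch 2 ∪ Patch 3| = 54.5 − 5.1556 + 0 = 49.34.

49.34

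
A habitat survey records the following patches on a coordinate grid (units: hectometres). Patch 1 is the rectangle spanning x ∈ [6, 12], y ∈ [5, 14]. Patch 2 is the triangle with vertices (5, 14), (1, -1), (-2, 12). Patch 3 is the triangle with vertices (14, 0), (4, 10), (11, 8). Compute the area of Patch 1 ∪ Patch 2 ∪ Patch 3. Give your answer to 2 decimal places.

111.76

By inclusion–exclusion:
Individual areas: |Patch 1| = 54, |Patch 2| = 48.5, |Patch 3| = 25.
|Patch 1∩Patch 2| = 0.
|Patch 1∩Patch 3| = 15.7381.
|Patch 2∩Patch 3| = 0.
|Patch 1∩Patch 2∩Patch 3| = 0.
|Patch 1 ∪ Patch 2 ∪ Patch 3| = 127.5 − 15.7381 + 0 = 111.76.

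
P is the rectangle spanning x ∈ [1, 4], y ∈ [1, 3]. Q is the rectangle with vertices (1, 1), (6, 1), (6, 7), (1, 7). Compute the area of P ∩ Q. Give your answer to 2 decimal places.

6.00

|P∩Q|: x∈[1,4], y∈[1,3] → 3·2 = 6.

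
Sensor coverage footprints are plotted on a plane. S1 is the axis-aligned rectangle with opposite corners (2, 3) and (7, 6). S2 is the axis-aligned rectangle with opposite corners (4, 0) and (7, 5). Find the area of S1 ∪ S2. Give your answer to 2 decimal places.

24.00

By inclusion–exclusion:
Individual areas: |S1| = 15, |S2| = 15.
|S1∩S2|: x∈[4,7], y∈[3,5] → 3·2 = 6.
|S1 ∪ S2| = 30 − 6 = 24.00.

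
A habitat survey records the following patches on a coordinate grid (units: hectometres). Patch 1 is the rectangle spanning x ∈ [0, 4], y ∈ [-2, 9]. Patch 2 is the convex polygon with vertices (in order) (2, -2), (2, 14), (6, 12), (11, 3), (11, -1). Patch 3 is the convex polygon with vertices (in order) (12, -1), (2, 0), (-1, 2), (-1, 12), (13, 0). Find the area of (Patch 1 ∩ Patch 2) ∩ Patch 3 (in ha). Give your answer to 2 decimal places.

17.24

The region (Patch 1 ∩ Patch 2) ∩ Patch 3 is the polygon with vertices (4,-0.2), (2,0), (2,9), (2.5,9), (4,7.714).
By the shoelace formula its area is 17.24.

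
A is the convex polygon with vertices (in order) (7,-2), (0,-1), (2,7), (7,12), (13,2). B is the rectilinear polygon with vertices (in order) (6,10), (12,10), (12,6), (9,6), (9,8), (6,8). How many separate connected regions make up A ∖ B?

A ∖ B is a single connected region.

1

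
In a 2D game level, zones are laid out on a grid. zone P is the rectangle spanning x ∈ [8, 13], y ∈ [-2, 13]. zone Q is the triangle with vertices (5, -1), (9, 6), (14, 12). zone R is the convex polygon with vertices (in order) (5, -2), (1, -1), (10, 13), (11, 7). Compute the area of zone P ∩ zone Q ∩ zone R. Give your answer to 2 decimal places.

The intersection is the polygon with vertices (8,3.333), (8,4.25), (9,6), (10.806,8.167), (10.91,7.537).
By the shoelace formula its area is 2.92.

2.92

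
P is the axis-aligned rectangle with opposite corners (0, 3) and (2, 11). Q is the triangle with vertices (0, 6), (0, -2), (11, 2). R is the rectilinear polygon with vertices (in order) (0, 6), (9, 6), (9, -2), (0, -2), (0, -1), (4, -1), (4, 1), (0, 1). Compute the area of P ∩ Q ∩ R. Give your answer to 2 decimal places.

5.27

The intersection is the polygon with vertices (0,3), (0,6), (2,5.273), (2,3).
By the shoelace formula its area is 5.27.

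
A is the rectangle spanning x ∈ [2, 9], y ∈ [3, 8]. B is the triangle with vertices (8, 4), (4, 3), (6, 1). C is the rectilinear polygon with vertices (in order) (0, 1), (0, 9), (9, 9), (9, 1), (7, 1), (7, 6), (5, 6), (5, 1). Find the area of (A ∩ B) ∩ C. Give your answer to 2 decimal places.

0.67

|A ∩ B| = 1.6667.
|(A ∩ B) ∩ C| = 0.67.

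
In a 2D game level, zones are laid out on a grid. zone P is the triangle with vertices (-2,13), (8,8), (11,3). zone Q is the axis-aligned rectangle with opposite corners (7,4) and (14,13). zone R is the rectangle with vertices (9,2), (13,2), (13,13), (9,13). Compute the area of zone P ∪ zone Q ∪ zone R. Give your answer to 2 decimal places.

By inclusion–exclusion:
Individual areas: |zone P| = 17.5, |zone Q| = 63, |zone R| = 44.
|zone P∩zone Q| = 6.2462.
|zone P∩zone R| = 1.7949.
|zone Q∩zone R|: x∈[9,13], y∈[4,13] → 4·9 = 36.
|zone P∩zone Q∩zone R| = 1.4449.
|zone P ∪ zone Q ∪ zone R| = 124.5 − 44.041 + 1.4449 = 81.90.

81.90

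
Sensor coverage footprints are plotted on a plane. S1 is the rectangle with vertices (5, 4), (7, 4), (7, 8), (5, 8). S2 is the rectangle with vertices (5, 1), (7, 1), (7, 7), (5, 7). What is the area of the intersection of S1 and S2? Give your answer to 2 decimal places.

6.00

|S1∩S2|: x∈[5,7], y∈[4,7] → 2·3 = 6.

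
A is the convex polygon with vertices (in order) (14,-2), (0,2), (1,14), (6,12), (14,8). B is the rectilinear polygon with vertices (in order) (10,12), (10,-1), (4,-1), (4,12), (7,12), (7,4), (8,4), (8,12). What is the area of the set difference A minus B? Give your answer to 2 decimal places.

|A| = 153, |A∩B| = 60.75.
|A ∖ B| = |A| − |A∩B| = 153 − 60.75 = 92.25.

92.25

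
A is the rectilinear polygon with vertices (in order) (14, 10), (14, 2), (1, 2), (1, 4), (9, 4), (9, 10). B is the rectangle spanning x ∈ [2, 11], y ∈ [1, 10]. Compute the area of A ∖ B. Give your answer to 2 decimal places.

|A| = 56, |A∩B| = 30.
|A ∖ B| = |A| − |A∩B| = 56 − 30 = 26.00.

26.00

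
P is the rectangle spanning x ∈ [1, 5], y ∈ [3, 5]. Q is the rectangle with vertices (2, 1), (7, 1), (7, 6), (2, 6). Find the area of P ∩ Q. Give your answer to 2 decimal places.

|P∩Q|: x∈[2,5], y∈[3,5] → 3·2 = 6.

6.00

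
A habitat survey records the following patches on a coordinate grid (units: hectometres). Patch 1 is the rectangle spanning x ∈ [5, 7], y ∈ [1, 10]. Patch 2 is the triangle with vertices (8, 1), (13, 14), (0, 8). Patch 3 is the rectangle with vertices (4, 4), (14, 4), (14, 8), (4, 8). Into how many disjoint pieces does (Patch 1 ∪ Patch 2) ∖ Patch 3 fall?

(Patch 1 ∪ Patch 2) ∖ Patch 3 splits into 2 disjoint pieces (area 10.3736, area 39.0769).

2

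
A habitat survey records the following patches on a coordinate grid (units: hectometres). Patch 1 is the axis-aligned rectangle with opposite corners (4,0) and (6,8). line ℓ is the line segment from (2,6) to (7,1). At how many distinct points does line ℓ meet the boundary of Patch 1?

2

The segment meets the boundary at (6,2), (4,4).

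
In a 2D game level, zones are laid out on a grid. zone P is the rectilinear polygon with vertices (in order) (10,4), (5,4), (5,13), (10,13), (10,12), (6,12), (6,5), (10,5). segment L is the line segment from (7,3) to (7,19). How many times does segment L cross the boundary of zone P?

The segment meets the boundary at (7,12), (7,13), (7,5), (7,4).

4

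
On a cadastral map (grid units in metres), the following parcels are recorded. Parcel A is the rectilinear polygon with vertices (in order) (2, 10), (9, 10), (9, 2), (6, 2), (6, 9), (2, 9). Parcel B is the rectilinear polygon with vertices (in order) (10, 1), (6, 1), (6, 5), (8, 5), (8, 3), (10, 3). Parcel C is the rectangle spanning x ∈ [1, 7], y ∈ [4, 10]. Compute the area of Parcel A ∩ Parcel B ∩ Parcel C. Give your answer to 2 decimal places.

1.00

The intersection is the polygon with vertices (6,5), (7,5), (7,4), (6,4).
By the shoelace formula its area is 1.00.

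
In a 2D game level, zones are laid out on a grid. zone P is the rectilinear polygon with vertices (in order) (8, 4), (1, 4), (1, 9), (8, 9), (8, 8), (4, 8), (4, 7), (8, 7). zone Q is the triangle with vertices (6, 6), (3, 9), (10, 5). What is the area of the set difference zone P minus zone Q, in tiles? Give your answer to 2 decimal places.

|zone P| = 31, |zone P∩zone Q| = 2.7321.
|zone P ∖ zone Q| = |zone P| − |zone P∩zone Q| = 31 − 2.7321 = 28.27.

28.27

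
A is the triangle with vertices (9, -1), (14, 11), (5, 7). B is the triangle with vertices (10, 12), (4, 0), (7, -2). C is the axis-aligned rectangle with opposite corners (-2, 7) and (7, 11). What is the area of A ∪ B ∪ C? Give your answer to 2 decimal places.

By inclusion–exclusion:
Individual areas: |A| = 44, |B| = 24, |C| = 36.
|A∩B| = 9.6836.
|A∩C| = 0.8889.
|B∩C| = 0.
|A∩B∩C| = 0.
|A ∪ B ∪ C| = 104 − 10.5725 + 0 = 93.43.

93.43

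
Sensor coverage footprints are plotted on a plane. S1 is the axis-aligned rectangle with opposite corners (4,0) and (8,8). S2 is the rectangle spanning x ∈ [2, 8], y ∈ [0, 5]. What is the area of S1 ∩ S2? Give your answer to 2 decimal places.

20.00

|S1∩S2|: x∈[4,8], y∈[0,5] → 4·5 = 20.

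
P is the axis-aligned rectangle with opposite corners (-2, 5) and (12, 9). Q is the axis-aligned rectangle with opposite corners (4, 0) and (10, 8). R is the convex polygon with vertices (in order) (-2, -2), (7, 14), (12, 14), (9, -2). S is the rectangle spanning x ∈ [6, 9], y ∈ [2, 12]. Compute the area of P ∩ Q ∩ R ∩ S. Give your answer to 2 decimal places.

9.00

The intersection is the polygon with vertices (9,8), (9,5), (6,5), (6,8).
By the shoelace formula its area is 9.00.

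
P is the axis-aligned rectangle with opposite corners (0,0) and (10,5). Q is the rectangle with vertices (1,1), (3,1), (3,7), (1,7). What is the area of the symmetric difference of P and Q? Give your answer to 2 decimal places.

|P∩Q|: x∈[1,3], y∈[1,5] → 2·4 = 8.
|P △ Q| = |P| + |Q| − 2·|P∩Q| = 50 + 12 − 16 = 46.00.

46.00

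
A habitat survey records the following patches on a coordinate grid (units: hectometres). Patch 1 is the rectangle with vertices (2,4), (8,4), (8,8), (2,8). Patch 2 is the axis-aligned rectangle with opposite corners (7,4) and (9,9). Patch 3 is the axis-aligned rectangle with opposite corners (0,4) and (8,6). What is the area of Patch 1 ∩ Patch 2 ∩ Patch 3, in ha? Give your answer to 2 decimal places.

2.00

The intersection is the polygon with vertices (8,4), (7,4), (7,6), (8,6).
By the shoelace formula its area is 2.00.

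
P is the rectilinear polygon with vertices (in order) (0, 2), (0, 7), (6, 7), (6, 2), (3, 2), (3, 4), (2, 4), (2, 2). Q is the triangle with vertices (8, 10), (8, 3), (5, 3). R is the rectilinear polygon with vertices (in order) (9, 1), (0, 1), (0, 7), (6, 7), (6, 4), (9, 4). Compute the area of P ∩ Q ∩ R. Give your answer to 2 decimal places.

1.17

The intersection is the polygon with vertices (5,3), (6,5.333), (6,4), (6,3).
By the shoelace formula its area is 1.17.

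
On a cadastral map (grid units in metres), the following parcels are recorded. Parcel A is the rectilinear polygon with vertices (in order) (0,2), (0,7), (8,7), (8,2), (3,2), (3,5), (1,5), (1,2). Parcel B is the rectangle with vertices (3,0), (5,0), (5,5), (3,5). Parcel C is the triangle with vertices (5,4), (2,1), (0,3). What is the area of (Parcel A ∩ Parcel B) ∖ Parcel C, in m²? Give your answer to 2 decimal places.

4.40

|Parcel A ∩ Parcel B| = 6.
|(Parcel A ∩ Parcel B) ∩ Parcel C| = 1.6.
|(Parcel A ∩ Parcel B) ∖ Parcel C| = 6 − 1.6 = 4.40.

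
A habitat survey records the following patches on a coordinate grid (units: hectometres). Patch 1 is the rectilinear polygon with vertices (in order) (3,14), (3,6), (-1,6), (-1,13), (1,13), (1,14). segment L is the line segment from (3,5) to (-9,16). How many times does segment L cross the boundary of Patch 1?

The segment meets the boundary at (-1,8.667), (1.909,6).

2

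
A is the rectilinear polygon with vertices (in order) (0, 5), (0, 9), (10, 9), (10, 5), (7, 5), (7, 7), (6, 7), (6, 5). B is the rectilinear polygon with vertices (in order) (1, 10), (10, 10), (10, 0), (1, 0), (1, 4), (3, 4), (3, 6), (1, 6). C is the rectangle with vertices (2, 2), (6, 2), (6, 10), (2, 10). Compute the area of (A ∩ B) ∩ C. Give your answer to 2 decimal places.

The region (A ∩ B) ∩ C is the polygon with vertices (6,5), (3,5), (3,6), (2,6), (2,9), (6,9), (6,7).
By the shoelace formula its area is 15.00.

15.00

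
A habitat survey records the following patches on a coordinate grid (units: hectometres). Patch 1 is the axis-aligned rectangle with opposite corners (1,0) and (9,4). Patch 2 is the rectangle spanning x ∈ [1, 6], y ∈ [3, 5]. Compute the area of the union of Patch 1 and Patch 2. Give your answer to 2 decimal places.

37.00

By inclusion–exclusion:
Individual areas: |Patch 1| = 32, |Patch 2| = 10.
|Patch 1∩Patch 2|: x∈[1,6], y∈[3,4] → 5·1 = 5.
|Patch 1 ∪ Patch 2| = 42 − 5 = 37.00.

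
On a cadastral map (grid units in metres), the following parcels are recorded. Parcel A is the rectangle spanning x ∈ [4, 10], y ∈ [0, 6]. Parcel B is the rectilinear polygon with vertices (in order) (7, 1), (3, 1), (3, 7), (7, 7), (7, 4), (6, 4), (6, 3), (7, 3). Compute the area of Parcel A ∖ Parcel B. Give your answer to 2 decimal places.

|Parcel A| = 36, |Parcel A∩Parcel B| = 14.
|Parcel A ∖ Parcel B| = |Parcel A| − |Parcel A∩Parcel B| = 36 − 14 = 22.00.

22.00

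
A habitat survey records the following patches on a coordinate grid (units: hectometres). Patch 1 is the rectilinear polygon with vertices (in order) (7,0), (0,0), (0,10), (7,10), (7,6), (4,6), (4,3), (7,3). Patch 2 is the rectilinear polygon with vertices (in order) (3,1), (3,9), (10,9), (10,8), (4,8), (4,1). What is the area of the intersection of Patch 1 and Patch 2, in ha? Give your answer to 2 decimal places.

11.00

The intersection is the polygon with vertices (7,8), (4,8), (4,6), (4,3), (4,1), (3,1), (3,9), (7,9).
By the shoelace formula its area is 11.00.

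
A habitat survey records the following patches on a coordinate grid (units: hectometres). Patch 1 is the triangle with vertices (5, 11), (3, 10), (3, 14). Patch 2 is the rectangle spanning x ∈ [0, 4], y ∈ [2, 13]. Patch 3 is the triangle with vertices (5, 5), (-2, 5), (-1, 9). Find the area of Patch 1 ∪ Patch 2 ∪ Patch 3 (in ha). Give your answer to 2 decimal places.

51.33

By inclusion–exclusion:
Individual areas: |Patch 1| = 4, |Patch 2| = 44, |Patch 3| = 14.
|Patch 1∩Patch 2| = 2.6667.
|Patch 1∩Patch 3| = 0.
|Patch 2∩Patch 3| = 8.
|Patch 1∩Patch 2∩Patch 3| = 0.
|Patch 1 ∪ Patch 2 ∪ Patch 3| = 62 − 10.6667 + 0 = 51.33.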